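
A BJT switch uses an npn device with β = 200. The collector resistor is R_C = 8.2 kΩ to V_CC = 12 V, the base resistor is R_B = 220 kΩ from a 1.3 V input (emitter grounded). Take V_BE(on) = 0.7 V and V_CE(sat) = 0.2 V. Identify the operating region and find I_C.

Assume active. Base-emitter loop: I_B = (V_BB − V_BE)/R_B = (1.3 − 0.7)/220 = 0.00273 mA.
I_C = β·I_B = 200×0.00273 = 0.545 mA.
V_CE = V_CC − I_C·R_C = 12 − 0.545×8.2 = 7.53 V > V_CE(sat), so the active-region assumption holds.

active; I_C ≈ 0.55 mA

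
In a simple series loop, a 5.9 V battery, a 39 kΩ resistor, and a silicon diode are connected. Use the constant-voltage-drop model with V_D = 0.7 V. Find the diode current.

I ≈ 0.13 mA

KVL around the loop: 5.9 = V_D + I·R = 0.7 + I × 39 kΩ.
So I = (5.9 − 0.7) / 39 kΩ = 5.2 / 39 = 0.133 mA.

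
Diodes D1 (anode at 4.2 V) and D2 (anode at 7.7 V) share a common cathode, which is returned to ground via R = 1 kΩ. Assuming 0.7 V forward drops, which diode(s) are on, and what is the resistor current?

Assume both conduct. Then node N would need to be at both 4.2−0.7 = 3.5 V and 7.7−0.7 = 7 V, which is impossible.
Assume only D2 conducts: V_N = 7.7 − 0.7 = 7 V, so I_R = 7/1 = 7 mA.
Check D1: its anode-to-cathode voltage is 4.2 − 7 = -2.8 V < 0.7 V, so it is off. The assumption is consistent.

Only D2 conducts; I_R ≈ 7 mA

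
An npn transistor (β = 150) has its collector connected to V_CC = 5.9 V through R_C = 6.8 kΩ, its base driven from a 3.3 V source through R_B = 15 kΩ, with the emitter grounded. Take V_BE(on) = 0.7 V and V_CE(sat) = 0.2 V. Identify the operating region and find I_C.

Assume active: I_B = (3.3 − 0.7)/15 = 0.173 mA, giving I_C = β·I_B = 26 mA.
But then V_CE = 5.9 − 26×6.8 = -171 V < V_CE(sat) = 0.2 V — impossible in the active region.
So the transistor is saturated. With V_CE = 0.2 V, I_C = (V_CC − 0.2)/R_C = 5.7/6.8 = 0.838 mA.
Check: β·I_B = 26 mA > I_C = 0.838 mA, confirming saturation.

saturation; I_C ≈ 0.84 mA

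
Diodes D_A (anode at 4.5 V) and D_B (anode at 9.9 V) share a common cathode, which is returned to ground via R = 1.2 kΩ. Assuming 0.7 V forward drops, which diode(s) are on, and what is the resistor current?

Only D_B conducts; I_R ≈ 7.7 mA

Assume both conduct. Then node N would need to be at both 4.5−0.7 = 3.8 V and 9.9−0.7 = 9.2 V, which is impossible.
Assume only D_B conducts: V_N = 9.9 − 0.7 = 9.2 V, so I_R = 9.2/1.2 = 7.67 mA.
Check D_A: its anode-to-cathode voltage is 4.5 − 9.2 = -4.7 V < 0.7 V, so it is off. The assumption is consistent.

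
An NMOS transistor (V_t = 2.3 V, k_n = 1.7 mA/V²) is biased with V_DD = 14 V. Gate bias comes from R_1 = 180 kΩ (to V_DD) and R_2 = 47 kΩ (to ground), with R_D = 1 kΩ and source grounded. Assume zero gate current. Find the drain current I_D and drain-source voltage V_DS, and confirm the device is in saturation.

I_D ≈ 0.3 mA, V_DS ≈ 14 V

V_G = V_DD·R_2/(R_1+R_2) = 14×47/227 = 2.9 V. With the source grounded, V_GS = V_G = 2.9 V.
Assume saturation: I_D = (k_n/2)(V_GS − V_t)² = (1.7/2)×(2.9 − 2.3)² = 0.85×0.599² = 0.305 mA.
V_DS = V_DD − I_D·R_D = 14 − 0.305×1 = 13.7 V.
Saturation requires V_DS ≥ V_GS − V_t = 0.599 V; 13.7 ≥ 0.599 ✓.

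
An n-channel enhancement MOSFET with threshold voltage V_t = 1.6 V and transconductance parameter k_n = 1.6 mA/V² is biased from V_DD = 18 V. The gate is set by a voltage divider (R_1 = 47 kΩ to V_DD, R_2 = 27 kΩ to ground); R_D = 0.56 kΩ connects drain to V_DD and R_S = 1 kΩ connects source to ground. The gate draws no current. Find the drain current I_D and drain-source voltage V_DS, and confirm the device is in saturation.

V_G = V_DD·R_2/(R_1+R_2) = 18×27/74 = 6.57 V.
Assume saturation: I_D = (k_n/2)(V_GS − V_t)² with V_GS = V_G − I_D·R_S = 6.57 − 1·I_D.
Substituting gives 0.8·I_D² − 8.95·I_D + 19.7 = 0, with roots I_D = 3.02 or 8.16 mA.
The root I_D = 8.16 mA gives V_GS = -1.59 V ≤ V_t, so take I_D = 3.02 mA.
Then V_GS = 3.54 V and V_DS = V_DD − I_D(R_D+R_S) = 18 − 3.02×1.56 = 13.3 V.
Saturation requires V_DS ≥ V_GS − V_t = 1.94 V; 13.3 ≥ 1.94 ✓.

I_D ≈ 3 mA, V_DS ≈ 13 V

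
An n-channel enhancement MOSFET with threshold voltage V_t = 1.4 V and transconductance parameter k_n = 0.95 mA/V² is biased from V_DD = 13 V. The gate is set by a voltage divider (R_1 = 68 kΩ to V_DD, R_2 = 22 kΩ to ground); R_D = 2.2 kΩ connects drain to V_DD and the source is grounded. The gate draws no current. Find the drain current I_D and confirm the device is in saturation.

V_G = V_DD·R_2/(R_1+R_2) = 13×22/90 = 3.18 V. With the source grounded, V_GS = V_G = 3.18 V.
Assume saturation: I_D = (k_n/2)(V_GS − V_t)² = (0.95/2)×(3.18 − 1.4)² = 0.475×1.78² = 1.5 mA.
V_DS = V_DD − I_D·R_D = 13 − 1.5×2.2 = 9.7 V.
Saturation requires V_DS ≥ V_GS − V_t = 1.78 V; 9.7 ≥ 1.78 ✓.

I_D ≈ 1.5 mA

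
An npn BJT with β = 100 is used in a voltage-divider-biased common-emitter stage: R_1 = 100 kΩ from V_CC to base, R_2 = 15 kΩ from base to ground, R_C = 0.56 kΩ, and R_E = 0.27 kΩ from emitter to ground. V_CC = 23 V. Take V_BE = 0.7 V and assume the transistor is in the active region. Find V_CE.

V_CE ≈ 18 V

Thevenize the base divider: V_Th = V_CC·R_2/(R_1+R_2) = 23×15/115 = 3 V, R_Th = R_1‖R_2 = 13 kΩ.
Base-emitter loop: V_Th = I_B·R_Th + V_BE + (β+1)I_B·R_E, so I_B = (3 − 0.7) / (13 + 101×0.27) = 0.0571 mA.
I_C = β·I_B = 100×0.0571 = 5.71 mA, and I_E = (β+1)I_B = 5.76 mA.
V_CE = V_CC − I_C·R_C − I_E·R_E = 23 − 5.71×0.56 − 5.76×0.27 = 18.2 V.
V_CE = 18.2 V > 0.2 V confirms active-region operation.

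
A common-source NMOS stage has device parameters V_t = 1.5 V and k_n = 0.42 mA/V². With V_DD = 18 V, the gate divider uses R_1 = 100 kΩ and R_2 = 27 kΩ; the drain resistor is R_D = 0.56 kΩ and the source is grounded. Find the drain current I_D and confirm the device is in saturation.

V_G = V_DD·R_2/(R_1+R_2) = 18×27/127 = 3.83 V. With the source grounded, V_GS = V_G = 3.83 V.
Assume saturation: I_D = (k_n/2)(V_GS − V_t)² = (0.42/2)×(3.83 − 1.5)² = 0.21×2.33² = 1.14 mA.
V_DS = V_DD − I_D·R_D = 18 − 1.14×0.56 = 17.4 V.
Saturation requires V_DS ≥ V_GS − V_t = 2.33 V; 17.4 ≥ 2.33 ✓.

I_D ≈ 1.1 mA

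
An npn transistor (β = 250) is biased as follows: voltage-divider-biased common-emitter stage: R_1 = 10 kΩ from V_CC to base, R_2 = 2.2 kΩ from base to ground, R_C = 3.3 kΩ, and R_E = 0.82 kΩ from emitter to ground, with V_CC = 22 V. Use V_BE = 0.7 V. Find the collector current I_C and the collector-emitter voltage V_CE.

I_C ≈ 3.9 mA, V_CE ≈ 5.8 V

Thevenize the base divider: V_Th = V_CC·R_2/(R_1+R_2) = 22×2.2/12.2 = 3.97 V, R_Th = R_1‖R_2 = 1.8 kΩ.
Base-emitter loop: V_Th = I_B·R_Th + V_BE + (β+1)I_B·R_E, so I_B = (3.97 − 0.7) / (1.8 + 251×0.82) = 0.0157 mA.
I_C = β·I_B = 250×0.0157 = 3.93 mA, and I_E = (β+1)I_B = 3.95 mA.
V_CE = V_CC − I_C·R_C − I_E·R_E = 22 − 3.93×3.3 − 3.95×0.82 = 5.78 V.
V_CE = 5.78 V > 0.2 V confirms active-region operation.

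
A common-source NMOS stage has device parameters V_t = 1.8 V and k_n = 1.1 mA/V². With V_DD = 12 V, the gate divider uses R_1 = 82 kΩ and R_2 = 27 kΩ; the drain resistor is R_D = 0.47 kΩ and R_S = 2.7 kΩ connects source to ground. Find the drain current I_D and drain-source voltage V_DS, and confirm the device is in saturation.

I_D ≈ 0.21 mA, V_DS ≈ 11 V

V_G = V_DD·R_2/(R_1+R_2) = 12×27/109 = 2.97 V.
Assume saturation: I_D = (k_n/2)(V_GS − V_t)² with V_GS = V_G − I_D·R_S = 2.97 − 2.7·I_D.
Substituting gives 4.01·I_D² − 4.48·I_D + 0.756 = 0, with roots I_D = 0.207 or 0.911 mA.
The root I_D = 0.911 mA gives V_GS = 0.513 V ≤ V_t, so take I_D = 0.207 mA.
Then V_GS = 2.41 V and V_DS = V_DD − I_D(R_D+R_S) = 12 − 0.207×3.17 = 11.3 V.
Saturation requires V_DS ≥ V_GS − V_t = 0.614 V; 11.3 ≥ 0.614 ✓.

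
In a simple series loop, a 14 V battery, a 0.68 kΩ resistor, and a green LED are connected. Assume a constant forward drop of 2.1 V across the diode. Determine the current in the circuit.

I ≈ 18 mA

KVL around the loop: 14 = V_D + I·R = 2.1 + I × 0.68 kΩ.
So I = (14 − 2.1) / 0.68 kΩ = 11.9 / 0.68 = 17.5 mA.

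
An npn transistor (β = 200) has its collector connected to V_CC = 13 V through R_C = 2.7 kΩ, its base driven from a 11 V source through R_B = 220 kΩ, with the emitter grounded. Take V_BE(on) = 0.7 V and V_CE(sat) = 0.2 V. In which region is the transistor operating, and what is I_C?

saturation; I_C ≈ 4.7 mA

Assume active: I_B = (11 − 0.7)/220 = 0.0468 mA, giving I_C = β·I_B = 9.36 mA.
But then V_CE = 13 − 9.36×2.7 = -12.3 V < V_CE(sat) = 0.2 V — impossible in the active region.
So the transistor is saturated. With V_CE = 0.2 V, I_C = (V_CC − 0.2)/R_C = 12.8/2.7 = 4.74 mA.
Check: β·I_B = 9.36 mA > I_C = 4.74 mA, confirming saturation.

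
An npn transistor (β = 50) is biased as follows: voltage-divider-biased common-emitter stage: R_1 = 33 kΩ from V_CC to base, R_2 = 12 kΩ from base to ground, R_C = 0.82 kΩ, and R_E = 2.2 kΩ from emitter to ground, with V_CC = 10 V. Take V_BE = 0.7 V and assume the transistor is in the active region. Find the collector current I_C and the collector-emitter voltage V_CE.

Thevenize the base divider: V_Th = V_CC·R_2/(R_1+R_2) = 10×12/45 = 2.67 V, R_Th = R_1‖R_2 = 8.8 kΩ.
Base-emitter loop: V_Th = I_B·R_Th + V_BE + (β+1)I_B·R_E, so I_B = (2.67 − 0.7) / (8.8 + 51×2.2) = 0.0163 mA.
I_C = β·I_B = 50×0.0163 = 0.813 mA, and I_E = (β+1)I_B = 0.829 mA.
V_CE = V_CC − I_C·R_C − I_E·R_E = 10 − 0.813×0.82 − 0.829×2.2 = 7.51 V.
V_CE = 7.51 V > 0.2 V confirms active-region operation.

I_C ≈ 0.81 mA, V_CE ≈ 7.5 V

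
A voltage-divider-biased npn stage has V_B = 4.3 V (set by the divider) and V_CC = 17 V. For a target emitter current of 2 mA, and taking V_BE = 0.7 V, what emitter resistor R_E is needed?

V_E = V_B − V_BE = 4.3 − 0.7 = 3.6 V.
R_E = V_E / I_E = 3.6 / 2 = 1.8 kΩ.

R_E ≈ 1.8 kΩ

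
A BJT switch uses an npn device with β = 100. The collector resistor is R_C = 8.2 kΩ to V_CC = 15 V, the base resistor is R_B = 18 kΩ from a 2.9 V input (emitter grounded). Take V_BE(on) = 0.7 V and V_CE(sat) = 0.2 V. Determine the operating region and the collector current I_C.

saturation; I_C ≈ 1.8 mA

Assume active: I_B = (2.9 − 0.7)/18 = 0.122 mA, giving I_C = β·I_B = 12.2 mA.
But then V_CE = 15 − 12.2×8.2 = -85.2 V < V_CE(sat) = 0.2 V — impossible in the active region.
So the transistor is saturated. With V_CE = 0.2 V, I_C = (V_CC − 0.2)/R_C = 14.8/8.2 = 1.8 mA.
Check: β·I_B = 12.2 mA > I_C = 1.8 mA, confirming saturation.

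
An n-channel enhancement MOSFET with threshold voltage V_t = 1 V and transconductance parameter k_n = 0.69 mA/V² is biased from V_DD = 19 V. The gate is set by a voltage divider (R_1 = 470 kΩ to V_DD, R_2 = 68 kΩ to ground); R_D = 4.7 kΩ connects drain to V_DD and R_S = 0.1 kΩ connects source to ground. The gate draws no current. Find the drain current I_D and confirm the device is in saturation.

V_G = V_DD·R_2/(R_1+R_2) = 19×68/538 = 2.4 V.
Assume saturation: I_D = (k_n/2)(V_GS − V_t)² with V_GS = V_G − I_D·R_S = 2.4 − 0.1·I_D.
Substituting gives 0.00345·I_D² − 1.1·I_D + 0.678 = 0, with roots I_D = 0.619 or 317 mA.
The root I_D = 317 mA gives V_GS = -29.3 V ≤ V_t, so take I_D = 0.619 mA.
Then V_GS = 2.34 V and V_DS = V_DD − I_D(R_D+R_S) = 19 − 0.619×4.8 = 16 V.
Saturation requires V_DS ≥ V_GS − V_t = 1.34 V; 16 ≥ 1.34 ✓.

I_D ≈ 0.62 mA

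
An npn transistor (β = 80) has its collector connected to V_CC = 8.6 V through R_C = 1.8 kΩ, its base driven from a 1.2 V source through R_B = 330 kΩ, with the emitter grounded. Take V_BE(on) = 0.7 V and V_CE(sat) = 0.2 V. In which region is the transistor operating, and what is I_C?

Assume active. Base-emitter loop: I_B = (V_BB − V_BE)/R_B = (1.2 − 0.7)/330 = 0.00152 mA.
I_C = β·I_B = 80×0.00152 = 0.121 mA.
V_CE = V_CC − I_C·R_C = 8.6 − 0.121×1.8 = 8.38 V > V_CE(sat), so the active-region assumption holds.

active; I_C ≈ 0.12 mA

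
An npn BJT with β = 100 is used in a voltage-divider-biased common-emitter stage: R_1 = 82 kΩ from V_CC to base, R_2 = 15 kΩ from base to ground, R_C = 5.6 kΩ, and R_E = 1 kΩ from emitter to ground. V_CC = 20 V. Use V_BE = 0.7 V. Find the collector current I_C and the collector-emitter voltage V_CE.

I_C ≈ 2.1 mA, V_CE ≈ 6.1 V

Thevenize the base divider: V_Th = V_CC·R_2/(R_1+R_2) = 20×15/97 = 3.09 V, R_Th = R_1‖R_2 = 12.7 kΩ.
Base-emitter loop: V_Th = I_B·R_Th + V_BE + (β+1)I_B·R_E, so I_B = (3.09 − 0.7) / (12.7 + 101×1) = 0.021 mA.
I_C = β·I_B = 100×0.021 = 2.1 mA, and I_E = (β+1)I_B = 2.13 mA.
V_CE = V_CC − I_C·R_C − I_E·R_E = 20 − 2.1×5.6 − 2.13×1 = 6.09 V.
V_CE = 6.09 V > 0.2 V confirms active-region operation.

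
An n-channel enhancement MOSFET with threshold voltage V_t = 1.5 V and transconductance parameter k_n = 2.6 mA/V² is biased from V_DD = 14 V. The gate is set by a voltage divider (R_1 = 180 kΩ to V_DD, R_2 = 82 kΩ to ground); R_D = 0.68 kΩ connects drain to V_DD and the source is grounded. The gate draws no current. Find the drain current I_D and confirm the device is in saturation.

V_G = V_DD·R_2/(R_1+R_2) = 14×82/262 = 4.38 V. With the source grounded, V_GS = V_G = 4.38 V.
Assume saturation: I_D = (k_n/2)(V_GS − V_t)² = (2.6/2)×(4.38 − 1.5)² = 1.3×2.88² = 10.8 mA.
V_DS = V_DD − I_D·R_D = 14 − 10.8×0.68 = 6.66 V.
Saturation requires V_DS ≥ V_GS − V_t = 2.88 V; 6.66 ≥ 2.88 ✓.

I_D ≈ 11 mA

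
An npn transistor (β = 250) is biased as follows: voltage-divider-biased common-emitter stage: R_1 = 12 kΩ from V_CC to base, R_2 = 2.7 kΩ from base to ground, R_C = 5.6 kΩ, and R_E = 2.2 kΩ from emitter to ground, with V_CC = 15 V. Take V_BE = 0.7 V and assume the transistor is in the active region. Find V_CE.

Thevenize the base divider: V_Th = V_CC·R_2/(R_1+R_2) = 15×2.7/14.7 = 2.76 V, R_Th = R_1‖R_2 = 2.2 kΩ.
Base-emitter loop: V_Th = I_B·R_Th + V_BE + (β+1)I_B·R_E, so I_B = (2.76 − 0.7) / (2.2 + 251×2.2) = 0.00371 mA.
I_C = β·I_B = 250×0.00371 = 0.927 mA, and I_E = (β+1)I_B = 0.93 mA.
V_CE = V_CC − I_C·R_C − I_E·R_E = 15 − 0.927×5.6 − 0.93×2.2 = 7.76 V.
V_CE = 7.76 V > 0.2 V confirms active-region operation.

V_CE ≈ 7.8 V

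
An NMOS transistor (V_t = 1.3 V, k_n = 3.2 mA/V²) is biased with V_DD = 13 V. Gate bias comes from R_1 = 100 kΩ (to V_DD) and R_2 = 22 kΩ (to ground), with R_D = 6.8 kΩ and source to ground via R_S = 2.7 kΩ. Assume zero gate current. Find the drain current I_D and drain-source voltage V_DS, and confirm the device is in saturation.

I_D ≈ 0.24 mA, V_DS ≈ 11 V

V_G = V_DD·R_2/(R_1+R_2) = 13×22/122 = 2.34 V.
Assume saturation: I_D = (k_n/2)(V_GS − V_t)² with V_GS = V_G − I_D·R_S = 2.34 − 2.7·I_D.
Substituting gives 11.7·I_D² − 10·I_D + 1.74 = 0, with roots I_D = 0.243 or 0.617 mA.
The root I_D = 0.617 mA gives V_GS = 0.679 V ≤ V_t, so take I_D = 0.243 mA.
Then V_GS = 1.69 V and V_DS = V_DD − I_D(R_D+R_S) = 13 − 0.243×9.5 = 10.7 V.
Saturation requires V_DS ≥ V_GS − V_t = 0.389 V; 10.7 ≥ 0.389 ✓.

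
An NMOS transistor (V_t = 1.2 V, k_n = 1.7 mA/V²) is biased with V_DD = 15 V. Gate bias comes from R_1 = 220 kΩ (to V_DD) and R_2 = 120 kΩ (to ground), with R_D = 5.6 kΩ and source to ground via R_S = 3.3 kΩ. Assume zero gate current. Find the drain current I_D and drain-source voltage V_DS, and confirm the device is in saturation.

V_G = V_DD·R_2/(R_1+R_2) = 15×120/340 = 5.29 V.
Assume saturation: I_D = (k_n/2)(V_GS − V_t)² with V_GS = V_G − I_D·R_S = 5.29 − 3.3·I_D.
Substituting gives 9.26·I_D² − 24·I_D + 14.2 = 0, with roots I_D = 0.925 or 1.66 mA.
The root I_D = 1.66 mA gives V_GS = -0.199 V ≤ V_t, so take I_D = 0.925 mA.
Then V_GS = 2.24 V and V_DS = V_DD − I_D(R_D+R_S) = 15 − 0.925×8.9 = 6.77 V.
Saturation requires V_DS ≥ V_GS − V_t = 1.04 V; 6.77 ≥ 1.04 ✓.

I_D ≈ 0.92 mA, V_DS ≈ 6.8 V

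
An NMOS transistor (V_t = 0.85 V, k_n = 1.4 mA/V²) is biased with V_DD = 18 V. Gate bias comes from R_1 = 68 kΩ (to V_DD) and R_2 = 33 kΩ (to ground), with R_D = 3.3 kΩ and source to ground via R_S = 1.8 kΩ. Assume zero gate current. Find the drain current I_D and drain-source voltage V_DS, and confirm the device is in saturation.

V_G = V_DD·R_2/(R_1+R_2) = 18×33/101 = 5.88 V.
Assume saturation: I_D = (k_n/2)(V_GS − V_t)² with V_GS = V_G − I_D·R_S = 5.88 − 1.8·I_D.
Substituting gives 2.27·I_D² − 13.7·I_D + 17.7 = 0, with roots I_D = 1.88 or 4.15 mA.
The root I_D = 4.15 mA gives V_GS = -1.58 V ≤ V_t, so take I_D = 1.88 mA.
Then V_GS = 2.49 V and V_DS = V_DD − I_D(R_D+R_S) = 18 − 1.88×5.1 = 8.39 V.
Saturation requires V_DS ≥ V_GS − V_t = 1.64 V; 8.39 ≥ 1.64 ✓.

I_D ≈ 1.9 mA, V_DS ≈ 8.4 V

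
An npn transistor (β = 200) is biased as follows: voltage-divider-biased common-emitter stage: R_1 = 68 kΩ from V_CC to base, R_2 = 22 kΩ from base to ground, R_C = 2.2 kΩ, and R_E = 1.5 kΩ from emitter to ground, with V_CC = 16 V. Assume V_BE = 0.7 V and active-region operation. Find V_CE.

Thevenize the base divider: V_Th = V_CC·R_2/(R_1+R_2) = 16×22/90 = 3.91 V, R_Th = R_1‖R_2 = 16.6 kΩ.
Base-emitter loop: V_Th = I_B·R_Th + V_BE + (β+1)I_B·R_E, so I_B = (3.91 − 0.7) / (16.6 + 201×1.5) = 0.0101 mA.
I_C = β·I_B = 200×0.0101 = 2.02 mA, and I_E = (β+1)I_B = 2.03 mA.
V_CE = V_CC − I_C·R_C − I_E·R_E = 16 − 2.02×2.2 − 2.03×1.5 = 8.52 V.
V_CE = 8.52 V > 0.2 V confirms active-region operation.

V_CE ≈ 8.5 V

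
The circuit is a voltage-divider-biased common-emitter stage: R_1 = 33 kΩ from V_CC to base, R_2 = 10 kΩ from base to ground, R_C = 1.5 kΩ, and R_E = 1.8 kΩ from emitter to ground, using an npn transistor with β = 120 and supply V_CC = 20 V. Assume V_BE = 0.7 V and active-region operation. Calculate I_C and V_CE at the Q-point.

Thevenize the base divider: V_Th = V_CC·R_2/(R_1+R_2) = 20×10/43 = 4.65 V, R_Th = R_1‖R_2 = 7.67 kΩ.
Base-emitter loop: V_Th = I_B·R_Th + V_BE + (β+1)I_B·R_E, so I_B = (4.65 − 0.7) / (7.67 + 121×1.8) = 0.0175 mA.
I_C = β·I_B = 120×0.0175 = 2.1 mA, and I_E = (β+1)I_B = 2.12 mA.
V_CE = V_CC − I_C·R_C − I_E·R_E = 20 − 2.1×1.5 − 2.12×1.8 = 13 V.
V_CE = 13 V > 0.2 V confirms active-region operation.

I_C ≈ 2.1 mA, V_CE ≈ 13 V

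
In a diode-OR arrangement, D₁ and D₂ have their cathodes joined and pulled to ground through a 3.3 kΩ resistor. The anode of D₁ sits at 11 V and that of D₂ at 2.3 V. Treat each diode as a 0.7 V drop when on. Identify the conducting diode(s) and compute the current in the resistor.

Only D₁ conducts; I_R ≈ 3.1 mA

Assume both conduct. Then node N would need to be at both 11−0.7 = 10.3 V and 2.3−0.7 = 1.6 V, which is impossible.
Assume only D₁ conducts: V_N = 11 − 0.7 = 10.3 V, so I_R = 10.3/3.3 = 3.12 mA.
Check D₂: its anode-to-cathode voltage is 2.3 − 10.3 = -8 V < 0.7 V, so it is off. The assumption is consistent.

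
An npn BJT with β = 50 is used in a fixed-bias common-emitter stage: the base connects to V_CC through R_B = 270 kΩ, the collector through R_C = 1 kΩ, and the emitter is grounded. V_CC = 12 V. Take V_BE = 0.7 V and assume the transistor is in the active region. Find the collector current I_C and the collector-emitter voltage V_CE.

I_C ≈ 2.1 mA, V_CE ≈ 9.9 V

Base loop: V_CC = I_B·R_B + V_BE, so I_B = (12 − 0.7)/270 kΩ = 0.0419 mA.
In the active region I_C = β·I_B = 50 × 0.0419 = 2.09 mA.
Collector loop: V_CE = V_CC − I_C·R_C = 12 − 2.09×1 = 9.91 V.
Since V_CE = 9.91 V > V_CE(sat) ≈ 0.2 V, the transistor is in the active region as assumed.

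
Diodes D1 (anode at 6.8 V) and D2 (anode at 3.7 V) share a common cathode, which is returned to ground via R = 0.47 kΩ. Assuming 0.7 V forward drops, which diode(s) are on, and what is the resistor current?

Only D1 conducts; I_R ≈ 13 mA

Assume both conduct. Then node N would need to be at both 6.8−0.7 = 6.1 V and 3.7−0.7 = 3 V, which is impossible.
Assume only D1 conducts: V_N = 6.8 − 0.7 = 6.1 V, so I_R = 6.1/0.47 = 13 mA.
Check D2: its anode-to-cathode voltage is 3.7 − 6.1 = -2.4 V < 0.7 V, so it is off. The assumption is consistent.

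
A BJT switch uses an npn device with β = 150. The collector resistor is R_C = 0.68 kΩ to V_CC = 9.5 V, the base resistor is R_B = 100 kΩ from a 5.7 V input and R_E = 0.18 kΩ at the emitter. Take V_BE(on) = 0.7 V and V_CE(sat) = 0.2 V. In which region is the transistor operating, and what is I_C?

active; I_C ≈ 5.9 mA

Assume active. Base-emitter loop: I_B = (V_BB − V_BE)/(R_B + (β+1)R_E) = (5.7 − 0.7)/(100 + 151×0.18) = 0.0393 mA.
I_C = β·I_B = 150×0.0393 = 5.9 mA.
V_CE = V_CC − I_C·R_C − I_E·R_E = 9.5 − 5.9×0.68 − 5.94×0.18 = 4.42 V > V_CE(sat), so the active-region assumption holds.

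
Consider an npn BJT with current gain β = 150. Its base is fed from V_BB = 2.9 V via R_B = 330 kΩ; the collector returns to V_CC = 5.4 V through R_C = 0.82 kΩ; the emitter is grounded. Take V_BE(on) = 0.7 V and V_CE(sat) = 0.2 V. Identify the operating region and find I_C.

Assume active. Base-emitter loop: I_B = (V_BB − V_BE)/R_B = (2.9 − 0.7)/330 = 0.00667 mA.
I_C = β·I_B = 150×0.00667 = 1 mA.
V_CE = V_CC − I_C·R_C = 5.4 − 1×0.82 = 4.58 V > V_CE(sat), so the active-region assumption holds.

active; I_C ≈ 1 mA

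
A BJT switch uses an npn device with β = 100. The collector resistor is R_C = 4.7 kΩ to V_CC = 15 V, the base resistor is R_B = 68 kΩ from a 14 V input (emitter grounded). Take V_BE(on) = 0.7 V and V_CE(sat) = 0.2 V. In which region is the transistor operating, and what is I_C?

Assume active: I_B = (14 − 0.7)/68 = 0.196 mA, giving I_C = β·I_B = 19.6 mA.
But then V_CE = 15 − 19.6×4.7 = -76.9 V < V_CE(sat) = 0.2 V — impossible in the active region.
So the transistor is saturated. With V_CE = 0.2 V, I_C = (V_CC − 0.2)/R_C = 14.8/4.7 = 3.15 mA.
Check: β·I_B = 19.6 mA > I_C = 3.15 mA, confirming saturation.

saturation; I_C ≈ 3.1 mA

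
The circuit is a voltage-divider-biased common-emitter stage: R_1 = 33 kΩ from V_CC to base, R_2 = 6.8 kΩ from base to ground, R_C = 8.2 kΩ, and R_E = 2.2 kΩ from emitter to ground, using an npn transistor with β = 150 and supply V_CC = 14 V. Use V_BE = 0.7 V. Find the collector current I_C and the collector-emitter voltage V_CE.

Thevenize the base divider: V_Th = V_CC·R_2/(R_1+R_2) = 14×6.8/39.8 = 2.39 V, R_Th = R_1‖R_2 = 5.64 kΩ.
Base-emitter loop: V_Th = I_B·R_Th + V_BE + (β+1)I_B·R_E, so I_B = (2.39 − 0.7) / (5.64 + 151×2.2) = 0.00501 mA.
I_C = β·I_B = 150×0.00501 = 0.751 mA, and I_E = (β+1)I_B = 0.756 mA.
V_CE = V_CC − I_C·R_C − I_E·R_E = 14 − 0.751×8.2 − 0.756×2.2 = 6.18 V.
V_CE = 6.18 V > 0.2 V confirms active-region operation.

I_C ≈ 0.75 mA, V_CE ≈ 6.2 V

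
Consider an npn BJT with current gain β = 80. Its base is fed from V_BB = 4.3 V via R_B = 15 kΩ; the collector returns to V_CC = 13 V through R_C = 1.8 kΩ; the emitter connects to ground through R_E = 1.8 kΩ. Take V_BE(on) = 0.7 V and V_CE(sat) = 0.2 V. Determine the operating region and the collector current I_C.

Assume active. Base-emitter loop: I_B = (V_BB − V_BE)/(R_B + (β+1)R_E) = (4.3 − 0.7)/(15 + 81×1.8) = 0.0224 mA.
I_C = β·I_B = 80×0.0224 = 1.79 mA.
V_CE = V_CC − I_C·R_C − I_E·R_E = 13 − 1.79×1.8 − 1.81×1.8 = 6.51 V > V_CE(sat), so the active-region assumption holds.

active; I_C ≈ 1.8 mA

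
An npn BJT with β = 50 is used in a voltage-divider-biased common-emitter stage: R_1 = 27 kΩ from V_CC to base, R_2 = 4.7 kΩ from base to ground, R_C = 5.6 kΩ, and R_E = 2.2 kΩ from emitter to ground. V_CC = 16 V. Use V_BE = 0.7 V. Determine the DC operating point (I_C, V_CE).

Thevenize the base divider: V_Th = V_CC·R_2/(R_1+R_2) = 16×4.7/31.7 = 2.37 V, R_Th = R_1‖R_2 = 4 kΩ.
Base-emitter loop: V_Th = I_B·R_Th + V_BE + (β+1)I_B·R_E, so I_B = (2.37 − 0.7) / (4 + 51×2.2) = 0.0144 mA.
I_C = β·I_B = 50×0.0144 = 0.72 mA, and I_E = (β+1)I_B = 0.734 mA.
V_CE = V_CC − I_C·R_C − I_E·R_E = 16 − 0.72×5.6 − 0.734×2.2 = 10.4 V.
V_CE = 10.4 V > 0.2 V confirms active-region operation.

I_C ≈ 0.72 mA, V_CE ≈ 10 V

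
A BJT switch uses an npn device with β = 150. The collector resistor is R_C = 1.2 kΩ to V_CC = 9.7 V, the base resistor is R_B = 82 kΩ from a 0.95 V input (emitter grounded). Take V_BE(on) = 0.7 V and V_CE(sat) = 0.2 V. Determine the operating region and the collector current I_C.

Assume active. Base-emitter loop: I_B = (V_BB − V_BE)/R_B = (0.95 − 0.7)/82 = 0.00305 mA.
I_C = β·I_B = 150×0.00305 = 0.457 mA.
V_CE = V_CC − I_C·R_C = 9.7 − 0.457×1.2 = 9.15 V > V_CE(sat), so the active-region assumption holds.

active; I_C ≈ 0.46 mA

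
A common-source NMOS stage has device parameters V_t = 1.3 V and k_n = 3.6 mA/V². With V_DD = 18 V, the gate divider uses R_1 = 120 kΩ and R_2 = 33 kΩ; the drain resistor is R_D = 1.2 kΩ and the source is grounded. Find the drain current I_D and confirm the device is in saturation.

V_G = V_DD·R_2/(R_1+R_2) = 18×33/153 = 3.88 V. With the source grounded, V_GS = V_G = 3.88 V.
Assume saturation: I_D = (k_n/2)(V_GS − V_t)² = (3.6/2)×(3.88 − 1.3)² = 1.8×2.58² = 12 mA.
V_DS = V_DD − I_D·R_D = 18 − 12×1.2 = 3.6 V.
Saturation requires V_DS ≥ V_GS − V_t = 2.58 V; 3.6 ≥ 2.58 ✓.

I_D ≈ 12 mA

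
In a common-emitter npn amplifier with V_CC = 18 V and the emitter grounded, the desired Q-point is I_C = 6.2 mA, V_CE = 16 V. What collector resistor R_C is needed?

R_C ≈ 0.32 kΩ

Collector loop: V_CC = I_C·R_C + V_CE.
R_C = (V_CC − V_CE)/I_C = (18 − 16)/6.2 = 0.323 kΩ.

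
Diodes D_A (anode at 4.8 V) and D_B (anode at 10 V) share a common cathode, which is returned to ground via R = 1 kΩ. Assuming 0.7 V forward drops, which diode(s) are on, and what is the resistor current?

Assume both conduct. Then node N would need to be at both 4.8−0.7 = 4.1 V and 10−0.7 = 9.3 V, which is impossible.
Assume only D_B conducts: V_N = 10 − 0.7 = 9.3 V, so I_R = 9.3/1 = 9.3 mA.
Check D_A: its anode-to-cathode voltage is 4.8 − 9.3 = -4.5 V < 0.7 V, so it is off. The assumption is consistent.

Only D_B conducts; I_R ≈ 9.3 mA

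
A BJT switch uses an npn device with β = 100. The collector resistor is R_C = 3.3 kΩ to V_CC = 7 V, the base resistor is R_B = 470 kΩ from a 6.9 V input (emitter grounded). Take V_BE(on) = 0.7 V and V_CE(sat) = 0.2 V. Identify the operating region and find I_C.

Assume active. Base-emitter loop: I_B = (V_BB − V_BE)/R_B = (6.9 − 0.7)/470 = 0.0132 mA.
I_C = β·I_B = 100×0.0132 = 1.32 mA.
V_CE = V_CC − I_C·R_C = 7 − 1.32×3.3 = 2.65 V > V_CE(sat), so the active-region assumption holds.

active; I_C ≈ 1.3 mA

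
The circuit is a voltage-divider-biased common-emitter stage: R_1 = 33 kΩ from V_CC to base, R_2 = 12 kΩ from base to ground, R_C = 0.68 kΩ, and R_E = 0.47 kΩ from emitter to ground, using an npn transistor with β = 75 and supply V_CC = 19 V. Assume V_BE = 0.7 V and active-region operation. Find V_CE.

Thevenize the base divider: V_Th = V_CC·R_2/(R_1+R_2) = 19×12/45 = 5.07 V, R_Th = R_1‖R_2 = 8.8 kΩ.
Base-emitter loop: V_Th = I_B·R_Th + V_BE + (β+1)I_B·R_E, so I_B = (5.07 − 0.7) / (8.8 + 76×0.47) = 0.0981 mA.
I_C = β·I_B = 75×0.0981 = 7.36 mA, and I_E = (β+1)I_B = 7.45 mA.
V_CE = V_CC − I_C·R_C − I_E·R_E = 19 − 7.36×0.68 − 7.45×0.47 = 10.5 V.
V_CE = 10.5 V > 0.2 V confirms active-region operation.

V_CE ≈ 10 V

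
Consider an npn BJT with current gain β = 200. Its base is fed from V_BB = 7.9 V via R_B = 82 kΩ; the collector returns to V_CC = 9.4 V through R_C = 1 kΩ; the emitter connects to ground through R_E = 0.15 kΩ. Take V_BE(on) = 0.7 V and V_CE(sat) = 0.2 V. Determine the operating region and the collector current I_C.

Assume active: I_B = (7.9 − 0.7)/(82 + 201×0.15) = 0.0642 mA, I_C = β·I_B = 12.8 mA.
Then V_CE = 9.4 − 12.8×1 − 12.9×0.15 = -5.38 V < 0.2 V — the active assumption fails.
Re-solve with V_CE = 0.2 V. KCL at the emitter: V_E/R_E = (V_BB−0.7−V_E)/R_B + (V_CC−0.2−V_E)/R_C, giving V_E = 1.21 V.
I_C = (V_CC − 0.2 − V_E)/R_C = (9.2 − 1.21)/1 = 7.99 mA.
Check: I_B = (7.2 − 1.21)/82 = 0.0731 mA, and β·I_B = 14.6 mA > I_C, confirming saturation.

saturation; I_C ≈ 8 mA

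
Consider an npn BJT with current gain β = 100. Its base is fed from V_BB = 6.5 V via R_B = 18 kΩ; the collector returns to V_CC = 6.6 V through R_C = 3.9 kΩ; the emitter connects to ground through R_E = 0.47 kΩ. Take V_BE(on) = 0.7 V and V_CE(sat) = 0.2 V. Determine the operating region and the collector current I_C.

Assume active: I_B = (6.5 − 0.7)/(18 + 101×0.47) = 0.0886 mA, I_C = β·I_B = 8.86 mA.
Then V_CE = 6.6 − 8.86×3.9 − 8.95×0.47 = -32.2 V < 0.2 V — the active assumption fails.
Re-solve with V_CE = 0.2 V. KCL at the emitter: V_E/R_E = (V_BB−0.7−V_E)/R_B + (V_CC−0.2−V_E)/R_C, giving V_E = 0.805 V.
I_C = (V_CC − 0.2 − V_E)/R_C = (6.4 − 0.805)/3.9 = 1.43 mA.
Check: I_B = (5.8 − 0.805)/18 = 0.278 mA, and β·I_B = 27.8 mA > I_C, confirming saturation.

saturation; I_C ≈ 1.4 mA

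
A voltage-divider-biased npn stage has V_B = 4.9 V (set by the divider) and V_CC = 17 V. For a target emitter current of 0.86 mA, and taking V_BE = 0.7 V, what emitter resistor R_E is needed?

V_E = V_B − V_BE = 4.9 − 0.7 = 4.2 V.
R_E = V_E / I_E = 4.2 / 0.86 = 4.88 kΩ.

R_E ≈ 4.9 kΩ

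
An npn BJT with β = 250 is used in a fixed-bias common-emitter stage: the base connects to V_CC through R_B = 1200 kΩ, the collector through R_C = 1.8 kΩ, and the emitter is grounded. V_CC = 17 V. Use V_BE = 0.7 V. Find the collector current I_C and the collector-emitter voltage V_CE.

Base loop: V_CC = I_B·R_B + V_BE, so I_B = (17 − 0.7)/1200 kΩ = 0.0136 mA.
In the active region I_C = β·I_B = 250 × 0.0136 = 3.4 mA.
Collector loop: V_CE = V_CC − I_C·R_C = 17 − 3.4×1.8 = 10.9 V.
Since V_CE = 10.9 V > V_CE(sat) ≈ 0.2 V, the transistor is in the active region as assumed.

I_C ≈ 3.4 mA, V_CE ≈ 11 V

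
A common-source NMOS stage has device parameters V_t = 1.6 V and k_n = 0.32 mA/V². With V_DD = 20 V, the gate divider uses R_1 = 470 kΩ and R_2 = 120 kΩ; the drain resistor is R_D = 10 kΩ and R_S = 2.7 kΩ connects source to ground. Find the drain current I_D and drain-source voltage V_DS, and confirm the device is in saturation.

V_G = V_DD·R_2/(R_1+R_2) = 20×120/590 = 4.07 V.
Assume saturation: I_D = (k_n/2)(V_GS − V_t)² with V_GS = V_G − I_D·R_S = 4.07 − 2.7·I_D.
Substituting gives 1.17·I_D² − 3.13·I_D + 0.974 = 0, with roots I_D = 0.359 or 2.33 mA.
The root I_D = 2.33 mA gives V_GS = -2.21 V ≤ V_t, so take I_D = 0.359 mA.
Then V_GS = 3.1 V and V_DS = V_DD − I_D(R_D+R_S) = 20 − 0.359×12.7 = 15.4 V.
Saturation requires V_DS ≥ V_GS − V_t = 1.5 V; 15.4 ≥ 1.5 ✓.

I_D ≈ 0.36 mA, V_DS ≈ 15 V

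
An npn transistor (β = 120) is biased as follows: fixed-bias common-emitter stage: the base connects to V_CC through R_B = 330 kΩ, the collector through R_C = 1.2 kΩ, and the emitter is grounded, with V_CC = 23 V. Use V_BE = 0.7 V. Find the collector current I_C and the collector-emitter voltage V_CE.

I_C ≈ 8.1 mA, V_CE ≈ 13 V

Base loop: V_CC = I_B·R_B + V_BE, so I_B = (23 − 0.7)/330 kΩ = 0.0676 mA.
In the active region I_C = β·I_B = 120 × 0.0676 = 8.11 mA.
Collector loop: V_CE = V_CC − I_C·R_C = 23 − 8.11×1.2 = 13.3 V.
Since V_CE = 13.3 V > V_CE(sat) ≈ 0.2 V, the transistor is in the active region as assumed.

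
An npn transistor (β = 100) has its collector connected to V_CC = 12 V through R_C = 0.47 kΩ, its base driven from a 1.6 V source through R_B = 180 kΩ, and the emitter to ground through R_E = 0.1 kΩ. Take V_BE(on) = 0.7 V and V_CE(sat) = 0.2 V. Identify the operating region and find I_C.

active; I_C ≈ 0.47 mA

Assume active. Base-emitter loop: I_B = (V_BB − V_BE)/(R_B + (β+1)R_E) = (1.6 − 0.7)/(180 + 101×0.1) = 0.00473 mA.
I_C = β·I_B = 100×0.00473 = 0.473 mA.
V_CE = V_CC − I_C·R_C − I_E·R_E = 12 − 0.473×0.47 − 0.478×0.1 = 11.7 V > V_CE(sat), so the active-region assumption holds.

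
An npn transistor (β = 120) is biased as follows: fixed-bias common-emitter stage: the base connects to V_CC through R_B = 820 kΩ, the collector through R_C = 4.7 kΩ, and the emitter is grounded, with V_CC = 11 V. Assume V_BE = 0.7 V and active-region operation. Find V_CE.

Base loop: V_CC = I_B·R_B + V_BE, so I_B = (11 − 0.7)/820 kΩ = 0.0126 mA.
In the active region I_C = β·I_B = 120 × 0.0126 = 1.51 mA.
Collector loop: V_CE = V_CC − I_C·R_C = 11 − 1.51×4.7 = 3.92 V.
Since V_CE = 3.92 V > V_CE(sat) ≈ 0.2 V, the transistor is in the active region as assumed.

V_CE ≈ 3.9 V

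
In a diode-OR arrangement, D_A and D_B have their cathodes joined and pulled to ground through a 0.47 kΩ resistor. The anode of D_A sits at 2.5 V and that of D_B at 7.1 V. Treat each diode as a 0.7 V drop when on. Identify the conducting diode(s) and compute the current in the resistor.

Only D_B conducts; I_R ≈ 14 mA

Assume both conduct. Then node N would need to be at both 2.5−0.7 = 1.8 V and 7.1−0.7 = 6.4 V, which is impossible.
Assume only D_B conducts: V_N = 7.1 − 0.7 = 6.4 V, so I_R = 6.4/0.47 = 13.6 mA.
Check D_A: its anode-to-cathode voltage is 2.5 − 6.4 = -3.9 V < 0.7 V, so it is off. The assumption is consistent.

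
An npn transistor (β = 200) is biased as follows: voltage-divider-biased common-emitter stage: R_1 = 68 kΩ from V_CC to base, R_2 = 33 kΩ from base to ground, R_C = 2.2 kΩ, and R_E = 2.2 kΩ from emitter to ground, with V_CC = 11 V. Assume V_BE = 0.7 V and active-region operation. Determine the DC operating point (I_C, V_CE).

Thevenize the base divider: V_Th = V_CC·R_2/(R_1+R_2) = 11×33/101 = 3.59 V, R_Th = R_1‖R_2 = 22.2 kΩ.
Base-emitter loop: V_Th = I_B·R_Th + V_BE + (β+1)I_B·R_E, so I_B = (3.59 − 0.7) / (22.2 + 201×2.2) = 0.00623 mA.
I_C = β·I_B = 200×0.00623 = 1.25 mA, and I_E = (β+1)I_B = 1.25 mA.
V_CE = V_CC − I_C·R_C − I_E·R_E = 11 − 1.25×2.2 − 1.25×2.2 = 5.5 V.
V_CE = 5.5 V > 0.2 V confirms active-region operation.

I_C ≈ 1.2 mA, V_CE ≈ 5.5 V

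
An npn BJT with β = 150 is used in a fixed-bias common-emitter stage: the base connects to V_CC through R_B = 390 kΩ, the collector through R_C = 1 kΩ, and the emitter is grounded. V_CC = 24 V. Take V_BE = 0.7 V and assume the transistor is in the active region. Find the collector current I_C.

I_C ≈ 9 mA

Base loop: V_CC = I_B·R_B + V_BE, so I_B = (24 − 0.7)/390 kΩ = 0.0597 mA.
In the active region I_C = β·I_B = 150 × 0.0597 = 8.96 mA.
Collector loop: V_CE = V_CC − I_C·R_C = 24 − 8.96×1 = 15 V.
Since V_CE = 15 V > V_CE(sat) ≈ 0.2 V, the transistor is in the active region as assumed.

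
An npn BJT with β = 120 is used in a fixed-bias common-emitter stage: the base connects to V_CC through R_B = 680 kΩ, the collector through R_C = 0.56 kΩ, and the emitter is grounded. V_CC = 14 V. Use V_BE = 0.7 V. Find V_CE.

Base loop: V_CC = I_B·R_B + V_BE, so I_B = (14 − 0.7)/680 kΩ = 0.0196 mA.
In the active region I_C = β·I_B = 120 × 0.0196 = 2.35 mA.
Collector loop: V_CE = V_CC − I_C·R_C = 14 − 2.35×0.56 = 12.7 V.
Since V_CE = 12.7 V > V_CE(sat) ≈ 0.2 V, the transistor is in the active region as assumed.

V_CE ≈ 13 V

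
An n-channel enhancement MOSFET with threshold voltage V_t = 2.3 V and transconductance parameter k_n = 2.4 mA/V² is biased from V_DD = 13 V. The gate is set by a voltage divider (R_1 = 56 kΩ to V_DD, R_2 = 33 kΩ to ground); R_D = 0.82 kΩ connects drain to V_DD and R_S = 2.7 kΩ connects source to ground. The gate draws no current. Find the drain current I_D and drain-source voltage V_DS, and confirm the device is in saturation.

I_D ≈ 0.66 mA, V_DS ≈ 11 V

V_G = V_DD·R_2/(R_1+R_2) = 13×33/89 = 4.82 V.
Assume saturation: I_D = (k_n/2)(V_GS − V_t)² with V_GS = V_G − I_D·R_S = 4.82 − 2.7·I_D.
Substituting gives 8.75·I_D² − 17.3·I_D + 7.62 = 0, with roots I_D = 0.659 or 1.32 mA.
The root I_D = 1.32 mA gives V_GS = 1.25 V ≤ V_t, so take I_D = 0.659 mA.
Then V_GS = 3.04 V and V_DS = V_DD − I_D(R_D+R_S) = 13 − 0.659×3.52 = 10.7 V.
Saturation requires V_DS ≥ V_GS − V_t = 0.741 V; 10.7 ≥ 0.741 ✓.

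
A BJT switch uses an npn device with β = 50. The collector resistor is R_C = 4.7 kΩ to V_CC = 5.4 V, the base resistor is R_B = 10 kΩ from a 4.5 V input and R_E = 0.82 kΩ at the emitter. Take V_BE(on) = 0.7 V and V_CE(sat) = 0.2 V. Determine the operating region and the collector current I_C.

Assume active: I_B = (4.5 − 0.7)/(10 + 51×0.82) = 0.0733 mA, I_C = β·I_B = 3.67 mA.
Then V_CE = 5.4 − 3.67×4.7 − 3.74×0.82 = -14.9 V < 0.2 V — the active assumption fails.
Re-solve with V_CE = 0.2 V. KCL at the emitter: V_E/R_E = (V_BB−0.7−V_E)/R_B + (V_CC−0.2−V_E)/R_C, giving V_E = 0.97 V.
I_C = (V_CC − 0.2 − V_E)/R_C = (5.2 − 0.97)/4.7 = 0.9 mA.
Check: I_B = (3.8 − 0.97)/10 = 0.283 mA, and β·I_B = 14.1 mA > I_C, confirming saturation.

saturation; I_C ≈ 0.9 mA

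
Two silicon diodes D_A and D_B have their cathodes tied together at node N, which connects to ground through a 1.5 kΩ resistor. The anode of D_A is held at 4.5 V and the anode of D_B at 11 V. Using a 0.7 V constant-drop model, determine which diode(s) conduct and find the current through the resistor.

Only D_B conducts; I_R ≈ 6.9 mA

Assume both conduct. Then node N would need to be at both 4.5−0.7 = 3.8 V and 11−0.7 = 10.3 V, which is impossible.
Assume only D_B conducts: V_N = 11 − 0.7 = 10.3 V, so I_R = 10.3/1.5 = 6.87 mA.
Check D_A: its anode-to-cathode voltage is 4.5 − 10.3 = -5.8 V < 0.7 V, so it is off. The assumption is consistent.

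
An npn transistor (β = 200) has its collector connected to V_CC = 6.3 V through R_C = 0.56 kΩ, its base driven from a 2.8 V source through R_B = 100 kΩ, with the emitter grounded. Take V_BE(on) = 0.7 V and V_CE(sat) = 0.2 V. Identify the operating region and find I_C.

active; I_C ≈ 4.2 mA

Assume active. Base-emitter loop: I_B = (V_BB − V_BE)/R_B = (2.8 − 0.7)/100 = 0.021 mA.
I_C = β·I_B = 200×0.021 = 4.2 mA.
V_CE = V_CC − I_C·R_C = 6.3 − 4.2×0.56 = 3.95 V > V_CE(sat), so the active-region assumption holds.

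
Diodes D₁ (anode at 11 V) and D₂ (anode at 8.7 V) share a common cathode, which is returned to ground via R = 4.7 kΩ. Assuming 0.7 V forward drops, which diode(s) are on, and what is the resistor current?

Assume both conduct. Then node N would need to be at both 11−0.7 = 10.3 V and 8.7−0.7 = 8 V, which is impossible.
Assume only D₁ conducts: V_N = 11 − 0.7 = 10.3 V, so I_R = 10.3/4.7 = 2.19 mA.
Check D₂: its anode-to-cathode voltage is 8.7 − 10.3 = -1.6 V < 0.7 V, so it is off. The assumption is consistent.

Only D₁ conducts; I_R ≈ 2.2 mA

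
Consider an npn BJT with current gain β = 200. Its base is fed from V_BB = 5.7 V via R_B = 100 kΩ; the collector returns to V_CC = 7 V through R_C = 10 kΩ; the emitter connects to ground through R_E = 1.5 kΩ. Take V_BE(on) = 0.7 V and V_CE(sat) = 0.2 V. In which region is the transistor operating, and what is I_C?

saturation; I_C ≈ 0.59 mA

Assume active: I_B = (5.7 − 0.7)/(100 + 201×1.5) = 0.0125 mA, I_C = β·I_B = 2.49 mA.
Then V_CE = 7 − 2.49×10 − 2.5×1.5 = -21.7 V < 0.2 V — the active assumption fails.
Re-solve with V_CE = 0.2 V. KCL at the emitter: V_E/R_E = (V_BB−0.7−V_E)/R_B + (V_CC−0.2−V_E)/R_C, giving V_E = 0.94 V.
I_C = (V_CC − 0.2 − V_E)/R_C = (6.8 − 0.94)/10 = 0.586 mA.
Check: I_B = (5 − 0.94)/100 = 0.0406 mA, and β·I_B = 8.12 mA > I_C, confirming saturation.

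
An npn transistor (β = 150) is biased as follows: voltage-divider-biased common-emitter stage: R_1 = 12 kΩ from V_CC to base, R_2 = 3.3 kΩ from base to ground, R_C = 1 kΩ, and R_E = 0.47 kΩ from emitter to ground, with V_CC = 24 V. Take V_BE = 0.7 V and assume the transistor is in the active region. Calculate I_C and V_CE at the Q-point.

I_C ≈ 9.1 mA, V_CE ≈ 11 V

Thevenize the base divider: V_Th = V_CC·R_2/(R_1+R_2) = 24×3.3/15.3 = 5.18 V, R_Th = R_1‖R_2 = 2.59 kΩ.
Base-emitter loop: V_Th = I_B·R_Th + V_BE + (β+1)I_B·R_E, so I_B = (5.18 − 0.7) / (2.59 + 151×0.47) = 0.0609 mA.
I_C = β·I_B = 150×0.0609 = 9.13 mA, and I_E = (β+1)I_B = 9.19 mA.
V_CE = V_CC − I_C·R_C − I_E·R_E = 24 − 9.13×1 − 9.19×0.47 = 10.6 V.
V_CE = 10.6 V > 0.2 V confirms active-region operation.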